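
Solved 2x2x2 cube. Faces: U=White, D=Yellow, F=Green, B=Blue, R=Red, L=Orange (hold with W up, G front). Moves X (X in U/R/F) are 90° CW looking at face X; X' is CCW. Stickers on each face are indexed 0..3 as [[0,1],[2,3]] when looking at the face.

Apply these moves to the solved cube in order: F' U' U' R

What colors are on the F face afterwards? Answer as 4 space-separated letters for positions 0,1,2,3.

Answer: B O G Y

Derivation:
After move 1 (F'): F=GGGG U=WWRR R=YRYR D=OOYY L=OWOW
After move 2 (U'): U=WRWR F=OWGG R=GGYR B=YRBB L=BBOW
After move 3 (U'): U=RRWW F=BBGG R=OWYR B=GGBB L=YROW
After move 4 (R): R=YORW U=RBWG F=BOGY D=OBYG B=WGRB
Query: F face = BOGY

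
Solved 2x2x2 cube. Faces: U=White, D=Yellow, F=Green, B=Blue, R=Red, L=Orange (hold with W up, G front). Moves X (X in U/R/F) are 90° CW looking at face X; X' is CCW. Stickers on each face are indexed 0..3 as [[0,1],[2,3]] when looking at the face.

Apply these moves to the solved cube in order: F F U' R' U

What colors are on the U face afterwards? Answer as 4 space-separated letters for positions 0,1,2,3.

Answer: W W O B

Derivation:
After move 1 (F): F=GGGG U=WWOO R=WRWR D=RRYY L=OYOY
After move 2 (F): F=GGGG U=WWYY R=OROR D=WWYY L=OROR
After move 3 (U'): U=WYWY F=ORGG R=GGOR B=ORBB L=BBOR
After move 4 (R'): R=GRGO U=WBWO F=OYGY D=WRYG B=YRWB
After move 5 (U): U=WWOB F=GRGY R=YRGO B=BBWB L=OYOR
Query: U face = WWOB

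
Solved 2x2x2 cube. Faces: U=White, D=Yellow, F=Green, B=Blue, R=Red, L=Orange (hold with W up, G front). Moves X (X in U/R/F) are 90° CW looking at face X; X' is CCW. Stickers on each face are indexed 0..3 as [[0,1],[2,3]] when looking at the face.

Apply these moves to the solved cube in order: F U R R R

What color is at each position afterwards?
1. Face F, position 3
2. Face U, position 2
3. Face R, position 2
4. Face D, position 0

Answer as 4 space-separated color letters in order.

Answer: W O B R

Derivation:
After move 1 (F): F=GGGG U=WWOO R=WRWR D=RRYY L=OYOY
After move 2 (U): U=OWOW F=WRGG R=BBWR B=OYBB L=GGOY
After move 3 (R): R=WBRB U=OROG F=WRGY D=RBYO B=WYWB
After move 4 (R): R=RWBB U=OROY F=WBGO D=RWYW B=GYRB
After move 5 (R): R=BRBW U=OBOO F=WWGW D=RRYG B=YYRB
Query 1: F[3] = W
Query 2: U[2] = O
Query 3: R[2] = B
Query 4: D[0] = R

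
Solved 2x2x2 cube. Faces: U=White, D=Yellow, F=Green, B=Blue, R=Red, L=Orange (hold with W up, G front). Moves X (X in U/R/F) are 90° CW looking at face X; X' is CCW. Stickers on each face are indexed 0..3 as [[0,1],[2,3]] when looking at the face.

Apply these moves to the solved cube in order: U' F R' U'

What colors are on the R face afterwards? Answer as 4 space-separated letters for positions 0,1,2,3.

After move 1 (U'): U=WWWW F=OOGG R=GGRR B=RRBB L=BBOO
After move 2 (F): F=GOGO U=WWOB R=WGWR D=RGYY L=BYOY
After move 3 (R'): R=GRWW U=WBOR F=GWGB D=ROYO B=YRGB
After move 4 (U'): U=BRWO F=BYGB R=GWWW B=GRGB L=YROY
Query: R face = GWWW

Answer: G W W W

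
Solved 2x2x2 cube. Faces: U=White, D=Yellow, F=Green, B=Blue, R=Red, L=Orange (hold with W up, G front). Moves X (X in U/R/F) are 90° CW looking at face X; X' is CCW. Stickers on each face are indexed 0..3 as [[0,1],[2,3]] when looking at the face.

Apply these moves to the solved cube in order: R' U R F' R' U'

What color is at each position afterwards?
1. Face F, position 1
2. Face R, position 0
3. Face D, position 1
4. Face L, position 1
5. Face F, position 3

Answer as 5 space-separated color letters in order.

Answer: W G G O R

Derivation:
After move 1 (R'): R=RRRR U=WBWB F=GWGW D=YGYG B=YBYB
After move 2 (U): U=WWBB F=RRGW R=YBRR B=OOYB L=GWOO
After move 3 (R): R=RYRB U=WRBW F=RGGG D=YYYO B=BOWB
After move 4 (F'): F=GGRG U=WRRR R=YYYB D=WOYO L=GWOB
After move 5 (R'): R=YBYY U=WWRB F=GRRR D=WGYG B=OOOB
After move 6 (U'): U=WBWR F=GWRR R=GRYY B=YBOB L=OOOB
Query 1: F[1] = W
Query 2: R[0] = G
Query 3: D[1] = G
Query 4: L[1] = O
Query 5: F[3] = R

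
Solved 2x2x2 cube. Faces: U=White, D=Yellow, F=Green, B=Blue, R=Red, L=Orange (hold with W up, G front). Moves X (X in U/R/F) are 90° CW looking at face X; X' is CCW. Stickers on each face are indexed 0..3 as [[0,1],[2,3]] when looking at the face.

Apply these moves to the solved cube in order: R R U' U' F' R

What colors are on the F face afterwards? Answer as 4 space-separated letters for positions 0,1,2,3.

Answer: B O G W

Derivation:
After move 1 (R): R=RRRR U=WGWG F=GYGY D=YBYB B=WBWB
After move 2 (R): R=RRRR U=WYWY F=GBGB D=YWYW B=GBGB
After move 3 (U'): U=YYWW F=OOGB R=GBRR B=RRGB L=GBOO
After move 4 (U'): U=YWYW F=GBGB R=OORR B=GBGB L=RROO
After move 5 (F'): F=BBGG U=YWOR R=WOYR D=ROYW L=RWOY
After move 6 (R): R=YWRO U=YBOG F=BOGW D=RGYG B=RBWB
Query: F face = BOGW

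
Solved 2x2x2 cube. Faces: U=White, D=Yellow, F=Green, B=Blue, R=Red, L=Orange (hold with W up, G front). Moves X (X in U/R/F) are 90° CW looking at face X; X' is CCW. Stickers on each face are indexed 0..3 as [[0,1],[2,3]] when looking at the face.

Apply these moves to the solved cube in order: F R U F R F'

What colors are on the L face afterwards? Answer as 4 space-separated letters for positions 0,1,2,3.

After move 1 (F): F=GGGG U=WWOO R=WRWR D=RRYY L=OYOY
After move 2 (R): R=WWRR U=WGOG F=GRGY D=RBYB B=OBWB
After move 3 (U): U=OWGG F=WWGY R=OBRR B=OYWB L=GROY
After move 4 (F): F=GWYW U=OWYR R=GBGR D=ROYB L=GROB
After move 5 (R): R=GGRB U=OWYW F=GOYB D=RWYO B=RYWB
After move 6 (F'): F=OBGY U=OWGR R=WGRB D=RBYO L=GWOY
Query: L face = GWOY

Answer: G W O Y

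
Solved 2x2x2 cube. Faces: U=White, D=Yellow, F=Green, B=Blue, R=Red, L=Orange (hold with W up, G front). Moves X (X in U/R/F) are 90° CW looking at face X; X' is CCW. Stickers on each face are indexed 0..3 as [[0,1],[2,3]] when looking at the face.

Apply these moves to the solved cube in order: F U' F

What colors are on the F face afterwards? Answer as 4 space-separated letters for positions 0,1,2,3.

Answer: G O G Y

Derivation:
After move 1 (F): F=GGGG U=WWOO R=WRWR D=RRYY L=OYOY
After move 2 (U'): U=WOWO F=OYGG R=GGWR B=WRBB L=BBOY
After move 3 (F): F=GOGY U=WOYB R=WGOR D=WGYY L=BROR
Query: F face = GOGY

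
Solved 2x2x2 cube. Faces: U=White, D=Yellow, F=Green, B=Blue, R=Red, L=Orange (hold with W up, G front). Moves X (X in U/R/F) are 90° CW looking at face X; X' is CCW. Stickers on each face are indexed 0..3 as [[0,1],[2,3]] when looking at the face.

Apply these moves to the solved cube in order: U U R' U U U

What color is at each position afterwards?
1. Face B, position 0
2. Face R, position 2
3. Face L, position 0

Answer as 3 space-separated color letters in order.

Answer: O O Y

Derivation:
After move 1 (U): U=WWWW F=RRGG R=BBRR B=OOBB L=GGOO
After move 2 (U): U=WWWW F=BBGG R=OORR B=GGBB L=RROO
After move 3 (R'): R=OROR U=WBWG F=BWGW D=YBYG B=YGYB
After move 4 (U): U=WWGB F=ORGW R=YGOR B=RRYB L=BWOO
After move 5 (U): U=GWBW F=YGGW R=RROR B=BWYB L=OROO
After move 6 (U): U=BGWW F=RRGW R=BWOR B=ORYB L=YGOO
Query 1: B[0] = O
Query 2: R[2] = O
Query 3: L[0] = Y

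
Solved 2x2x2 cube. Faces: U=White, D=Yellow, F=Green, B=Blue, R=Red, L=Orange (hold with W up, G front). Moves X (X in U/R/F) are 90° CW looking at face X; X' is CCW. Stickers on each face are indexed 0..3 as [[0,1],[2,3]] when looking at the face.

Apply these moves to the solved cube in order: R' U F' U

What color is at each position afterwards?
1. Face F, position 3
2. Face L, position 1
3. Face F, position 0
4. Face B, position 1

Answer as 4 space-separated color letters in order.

After move 1 (R'): R=RRRR U=WBWB F=GWGW D=YGYG B=YBYB
After move 2 (U): U=WWBB F=RRGW R=YBRR B=OOYB L=GWOO
After move 3 (F'): F=RWRG U=WWYR R=GBYR D=WOYG L=GBOB
After move 4 (U): U=YWRW F=GBRG R=OOYR B=GBYB L=RWOB
Query 1: F[3] = G
Query 2: L[1] = W
Query 3: F[0] = G
Query 4: B[1] = B

Answer: G W G B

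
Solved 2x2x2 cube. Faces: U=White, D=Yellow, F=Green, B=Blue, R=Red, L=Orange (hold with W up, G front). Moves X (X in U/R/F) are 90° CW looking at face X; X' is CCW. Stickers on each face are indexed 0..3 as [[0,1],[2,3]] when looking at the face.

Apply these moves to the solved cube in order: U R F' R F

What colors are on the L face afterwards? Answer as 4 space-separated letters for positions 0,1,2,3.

After move 1 (U): U=WWWW F=RRGG R=BBRR B=OOBB L=GGOO
After move 2 (R): R=RBRB U=WRWG F=RYGY D=YBYO B=WOWB
After move 3 (F'): F=YYRG U=WRRR R=BBYB D=GOYO L=GGOW
After move 4 (R): R=YBBB U=WYRG F=YORO D=GWYW B=RORB
After move 5 (F): F=RYOO U=WYWG R=RBGB D=BYYW L=GGOW
Query: L face = GGOW

Answer: G G O W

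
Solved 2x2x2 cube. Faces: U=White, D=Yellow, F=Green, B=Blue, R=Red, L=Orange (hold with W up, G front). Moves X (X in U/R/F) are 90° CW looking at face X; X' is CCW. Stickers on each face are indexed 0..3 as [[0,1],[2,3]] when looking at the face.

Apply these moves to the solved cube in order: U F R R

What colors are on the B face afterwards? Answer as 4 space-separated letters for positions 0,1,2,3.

Answer: R O R B

Derivation:
After move 1 (U): U=WWWW F=RRGG R=BBRR B=OOBB L=GGOO
After move 2 (F): F=GRGR U=WWOG R=WBWR D=RBYY L=GYOY
After move 3 (R): R=WWRB U=WROR F=GBGY D=RBYO B=GOWB
After move 4 (R): R=RWBW U=WBOY F=GBGO D=RWYG B=RORB
Query: B face = RORB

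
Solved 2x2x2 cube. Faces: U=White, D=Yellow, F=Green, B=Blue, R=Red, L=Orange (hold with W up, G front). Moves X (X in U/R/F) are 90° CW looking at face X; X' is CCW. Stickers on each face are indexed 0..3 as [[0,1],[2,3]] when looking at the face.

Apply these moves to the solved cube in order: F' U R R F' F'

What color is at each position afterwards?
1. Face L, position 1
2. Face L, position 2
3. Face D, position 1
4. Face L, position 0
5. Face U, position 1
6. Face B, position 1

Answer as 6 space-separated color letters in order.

After move 1 (F'): F=GGGG U=WWRR R=YRYR D=OOYY L=OWOW
After move 2 (U): U=RWRW F=YRGG R=BBYR B=OWBB L=GGOW
After move 3 (R): R=YBRB U=RRRG F=YOGY D=OBYO B=WWWB
After move 4 (R): R=RYBB U=RORY F=YBGO D=OWYW B=GWRB
After move 5 (F'): F=BOYG U=RORB R=WYOB D=GWYW L=GYOR
After move 6 (F'): F=OGBY U=ROWO R=WYGB D=YRYW L=GBOR
Query 1: L[1] = B
Query 2: L[2] = O
Query 3: D[1] = R
Query 4: L[0] = G
Query 5: U[1] = O
Query 6: B[1] = W

Answer: B O R G O W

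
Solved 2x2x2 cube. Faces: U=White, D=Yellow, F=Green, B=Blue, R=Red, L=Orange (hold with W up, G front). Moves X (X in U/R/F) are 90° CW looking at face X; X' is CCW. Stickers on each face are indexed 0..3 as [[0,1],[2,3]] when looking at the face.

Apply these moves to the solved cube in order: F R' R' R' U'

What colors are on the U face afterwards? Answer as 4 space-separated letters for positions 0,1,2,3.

After move 1 (F): F=GGGG U=WWOO R=WRWR D=RRYY L=OYOY
After move 2 (R'): R=RRWW U=WBOB F=GWGO D=RGYG B=YBRB
After move 3 (R'): R=RWRW U=WROY F=GBGB D=RWYO B=GBGB
After move 4 (R'): R=WWRR U=WGOG F=GRGY D=RBYB B=OBWB
After move 5 (U'): U=GGWO F=OYGY R=GRRR B=WWWB L=OBOY
Query: U face = GGWO

Answer: G G W O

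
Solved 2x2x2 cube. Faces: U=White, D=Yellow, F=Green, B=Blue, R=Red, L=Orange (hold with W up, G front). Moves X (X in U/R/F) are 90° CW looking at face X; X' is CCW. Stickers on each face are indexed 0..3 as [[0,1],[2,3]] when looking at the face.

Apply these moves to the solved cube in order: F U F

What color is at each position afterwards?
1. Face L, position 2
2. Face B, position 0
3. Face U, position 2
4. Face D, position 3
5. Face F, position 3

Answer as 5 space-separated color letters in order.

Answer: O O Y Y R

Derivation:
After move 1 (F): F=GGGG U=WWOO R=WRWR D=RRYY L=OYOY
After move 2 (U): U=OWOW F=WRGG R=BBWR B=OYBB L=GGOY
After move 3 (F): F=GWGR U=OWYG R=OBWR D=WBYY L=GROR
Query 1: L[2] = O
Query 2: B[0] = O
Query 3: U[2] = Y
Query 4: D[3] = Y
Query 5: F[3] = R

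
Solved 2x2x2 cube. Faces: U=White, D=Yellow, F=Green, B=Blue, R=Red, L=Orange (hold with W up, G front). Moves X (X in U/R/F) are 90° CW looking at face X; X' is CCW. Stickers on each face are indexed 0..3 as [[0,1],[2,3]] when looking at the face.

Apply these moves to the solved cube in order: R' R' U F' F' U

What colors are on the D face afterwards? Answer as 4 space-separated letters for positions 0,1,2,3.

After move 1 (R'): R=RRRR U=WBWB F=GWGW D=YGYG B=YBYB
After move 2 (R'): R=RRRR U=WYWY F=GBGB D=YWYW B=GBGB
After move 3 (U): U=WWYY F=RRGB R=GBRR B=OOGB L=GBOO
After move 4 (F'): F=RBRG U=WWGR R=WBYR D=BOYW L=GYOY
After move 5 (F'): F=BGRR U=WWWY R=OBBR D=YYYW L=GROG
After move 6 (U): U=WWYW F=OBRR R=OOBR B=GRGB L=BGOG
Query: D face = YYYW

Answer: Y Y Y W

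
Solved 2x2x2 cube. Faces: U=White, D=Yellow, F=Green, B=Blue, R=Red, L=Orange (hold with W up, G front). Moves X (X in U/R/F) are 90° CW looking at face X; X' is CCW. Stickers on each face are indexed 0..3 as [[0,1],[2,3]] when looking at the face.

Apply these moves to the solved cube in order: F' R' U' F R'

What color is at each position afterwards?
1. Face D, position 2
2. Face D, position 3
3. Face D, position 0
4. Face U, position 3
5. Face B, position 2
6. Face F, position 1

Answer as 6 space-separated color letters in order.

After move 1 (F'): F=GGGG U=WWRR R=YRYR D=OOYY L=OWOW
After move 2 (R'): R=RRYY U=WBRB F=GWGR D=OGYG B=YBOB
After move 3 (U'): U=BBWR F=OWGR R=GWYY B=RROB L=YBOW
After move 4 (F): F=GORW U=BBWB R=WWRY D=YGYG L=YOOG
After move 5 (R'): R=WYWR U=BOWR F=GBRB D=YOYW B=GRGB
Query 1: D[2] = Y
Query 2: D[3] = W
Query 3: D[0] = Y
Query 4: U[3] = R
Query 5: B[2] = G
Query 6: F[1] = B

Answer: Y W Y R G B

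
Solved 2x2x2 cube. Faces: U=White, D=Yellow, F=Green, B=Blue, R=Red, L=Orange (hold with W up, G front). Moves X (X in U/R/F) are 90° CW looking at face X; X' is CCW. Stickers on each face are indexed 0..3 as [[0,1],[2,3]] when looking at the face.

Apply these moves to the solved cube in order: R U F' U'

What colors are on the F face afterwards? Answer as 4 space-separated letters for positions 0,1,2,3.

After move 1 (R): R=RRRR U=WGWG F=GYGY D=YBYB B=WBWB
After move 2 (U): U=WWGG F=RRGY R=WBRR B=OOWB L=GYOO
After move 3 (F'): F=RYRG U=WWWR R=BBYR D=YOYB L=GGOG
After move 4 (U'): U=WRWW F=GGRG R=RYYR B=BBWB L=OOOG
Query: F face = GGRG

Answer: G G R G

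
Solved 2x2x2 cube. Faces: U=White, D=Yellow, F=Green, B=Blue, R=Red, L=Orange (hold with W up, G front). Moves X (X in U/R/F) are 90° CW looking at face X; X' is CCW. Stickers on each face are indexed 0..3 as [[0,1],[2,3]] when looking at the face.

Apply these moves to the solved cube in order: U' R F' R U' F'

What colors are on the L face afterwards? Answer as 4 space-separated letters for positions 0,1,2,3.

Answer: R R O W

Derivation:
After move 1 (U'): U=WWWW F=OOGG R=GGRR B=RRBB L=BBOO
After move 2 (R): R=RGRG U=WOWG F=OYGY D=YBYR B=WRWB
After move 3 (F'): F=YYOG U=WORR R=BGYG D=BOYR L=BGOW
After move 4 (R): R=YBGG U=WYRG F=YOOR D=BWYW B=RROB
After move 5 (U'): U=YGWR F=BGOR R=YOGG B=YBOB L=RROW
After move 6 (F'): F=GRBO U=YGYG R=WOBG D=RWYW L=RROW
Query: L face = RROW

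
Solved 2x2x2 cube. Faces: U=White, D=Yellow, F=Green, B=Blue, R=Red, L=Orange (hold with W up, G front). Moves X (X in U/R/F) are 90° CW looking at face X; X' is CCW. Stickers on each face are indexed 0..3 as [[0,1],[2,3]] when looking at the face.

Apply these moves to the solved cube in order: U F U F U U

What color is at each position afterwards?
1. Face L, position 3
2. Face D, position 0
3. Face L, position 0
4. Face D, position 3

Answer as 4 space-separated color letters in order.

Answer: B W G Y

Derivation:
After move 1 (U): U=WWWW F=RRGG R=BBRR B=OOBB L=GGOO
After move 2 (F): F=GRGR U=WWOG R=WBWR D=RBYY L=GYOY
After move 3 (U): U=OWGW F=WBGR R=OOWR B=GYBB L=GROY
After move 4 (F): F=GWRB U=OWYR R=GOWR D=WOYY L=GROB
After move 5 (U): U=YORW F=GORB R=GYWR B=GRBB L=GWOB
After move 6 (U): U=RYWO F=GYRB R=GRWR B=GWBB L=GOOB
Query 1: L[3] = B
Query 2: D[0] = W
Query 3: L[0] = G
Query 4: D[3] = Y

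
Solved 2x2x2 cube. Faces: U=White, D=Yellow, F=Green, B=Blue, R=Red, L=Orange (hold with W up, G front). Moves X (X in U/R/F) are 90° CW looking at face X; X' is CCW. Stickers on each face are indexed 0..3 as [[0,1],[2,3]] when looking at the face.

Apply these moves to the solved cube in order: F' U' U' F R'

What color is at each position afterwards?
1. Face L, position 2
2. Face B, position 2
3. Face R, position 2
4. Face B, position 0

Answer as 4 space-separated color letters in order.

After move 1 (F'): F=GGGG U=WWRR R=YRYR D=OOYY L=OWOW
After move 2 (U'): U=WRWR F=OWGG R=GGYR B=YRBB L=BBOW
After move 3 (U'): U=RRWW F=BBGG R=OWYR B=GGBB L=YROW
After move 4 (F): F=GBGB U=RRWR R=WWWR D=YOYY L=YOOO
After move 5 (R'): R=WRWW U=RBWG F=GRGR D=YBYB B=YGOB
Query 1: L[2] = O
Query 2: B[2] = O
Query 3: R[2] = W
Query 4: B[0] = Y

Answer: O O W Y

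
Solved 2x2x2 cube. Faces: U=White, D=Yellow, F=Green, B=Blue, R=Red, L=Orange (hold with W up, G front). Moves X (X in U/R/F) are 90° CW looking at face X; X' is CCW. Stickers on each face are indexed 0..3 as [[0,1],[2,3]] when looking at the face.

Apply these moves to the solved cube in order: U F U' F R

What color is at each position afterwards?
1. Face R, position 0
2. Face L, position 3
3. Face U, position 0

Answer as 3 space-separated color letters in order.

Answer: O B W

Derivation:
After move 1 (U): U=WWWW F=RRGG R=BBRR B=OOBB L=GGOO
After move 2 (F): F=GRGR U=WWOG R=WBWR D=RBYY L=GYOY
After move 3 (U'): U=WGWO F=GYGR R=GRWR B=WBBB L=OOOY
After move 4 (F): F=GGRY U=WGYO R=WROR D=WGYY L=OROB
After move 5 (R): R=OWRR U=WGYY F=GGRY D=WBYW B=OBGB
Query 1: R[0] = O
Query 2: L[3] = B
Query 3: U[0] = W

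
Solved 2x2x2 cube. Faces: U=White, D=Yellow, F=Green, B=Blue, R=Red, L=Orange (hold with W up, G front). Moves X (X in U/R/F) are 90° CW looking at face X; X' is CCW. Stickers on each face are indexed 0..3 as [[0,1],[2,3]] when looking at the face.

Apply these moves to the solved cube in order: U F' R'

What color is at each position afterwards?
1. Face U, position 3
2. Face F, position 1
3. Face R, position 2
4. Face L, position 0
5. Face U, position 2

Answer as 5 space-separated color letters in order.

After move 1 (U): U=WWWW F=RRGG R=BBRR B=OOBB L=GGOO
After move 2 (F'): F=RGRG U=WWBR R=YBYR D=GOYY L=GWOW
After move 3 (R'): R=BRYY U=WBBO F=RWRR D=GGYG B=YOOB
Query 1: U[3] = O
Query 2: F[1] = W
Query 3: R[2] = Y
Query 4: L[0] = G
Query 5: U[2] = B

Answer: O W Y G B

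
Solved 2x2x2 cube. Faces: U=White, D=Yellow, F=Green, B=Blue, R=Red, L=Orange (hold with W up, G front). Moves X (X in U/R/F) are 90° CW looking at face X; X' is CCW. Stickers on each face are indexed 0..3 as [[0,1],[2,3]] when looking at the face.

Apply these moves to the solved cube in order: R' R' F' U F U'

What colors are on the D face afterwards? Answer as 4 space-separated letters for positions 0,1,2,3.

After move 1 (R'): R=RRRR U=WBWB F=GWGW D=YGYG B=YBYB
After move 2 (R'): R=RRRR U=WYWY F=GBGB D=YWYW B=GBGB
After move 3 (F'): F=BBGG U=WYRR R=WRYR D=OOYW L=OYOW
After move 4 (U): U=RWRY F=WRGG R=GBYR B=OYGB L=BBOW
After move 5 (F): F=GWGR U=RWWB R=RBYR D=YGYW L=BOOO
After move 6 (U'): U=WBRW F=BOGR R=GWYR B=RBGB L=OYOO
Query: D face = YGYW

Answer: Y G Y W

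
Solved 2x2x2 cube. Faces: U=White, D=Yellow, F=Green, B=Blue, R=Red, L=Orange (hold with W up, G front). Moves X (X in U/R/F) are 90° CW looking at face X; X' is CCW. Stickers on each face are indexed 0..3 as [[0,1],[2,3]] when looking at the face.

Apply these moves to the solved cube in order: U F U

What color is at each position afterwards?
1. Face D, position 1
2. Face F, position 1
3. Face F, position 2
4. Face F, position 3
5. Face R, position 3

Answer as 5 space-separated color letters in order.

Answer: B B G R R

Derivation:
After move 1 (U): U=WWWW F=RRGG R=BBRR B=OOBB L=GGOO
After move 2 (F): F=GRGR U=WWOG R=WBWR D=RBYY L=GYOY
After move 3 (U): U=OWGW F=WBGR R=OOWR B=GYBB L=GROY
Query 1: D[1] = B
Query 2: F[1] = B
Query 3: F[2] = G
Query 4: F[3] = R
Query 5: R[3] = R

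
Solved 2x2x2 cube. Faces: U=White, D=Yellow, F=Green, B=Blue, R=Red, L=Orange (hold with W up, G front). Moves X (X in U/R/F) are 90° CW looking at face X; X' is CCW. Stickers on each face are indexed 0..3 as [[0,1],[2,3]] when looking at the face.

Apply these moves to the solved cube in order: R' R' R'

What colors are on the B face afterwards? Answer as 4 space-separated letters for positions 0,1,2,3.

Answer: W B W B

Derivation:
After move 1 (R'): R=RRRR U=WBWB F=GWGW D=YGYG B=YBYB
After move 2 (R'): R=RRRR U=WYWY F=GBGB D=YWYW B=GBGB
After move 3 (R'): R=RRRR U=WGWG F=GYGY D=YBYB B=WBWB
Query: B face = WBWB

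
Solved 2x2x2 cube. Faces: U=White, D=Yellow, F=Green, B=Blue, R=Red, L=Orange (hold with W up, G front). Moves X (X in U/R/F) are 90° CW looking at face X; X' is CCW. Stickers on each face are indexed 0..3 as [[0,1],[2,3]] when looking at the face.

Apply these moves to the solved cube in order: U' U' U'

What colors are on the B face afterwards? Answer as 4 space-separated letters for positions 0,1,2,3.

After move 1 (U'): U=WWWW F=OOGG R=GGRR B=RRBB L=BBOO
After move 2 (U'): U=WWWW F=BBGG R=OORR B=GGBB L=RROO
After move 3 (U'): U=WWWW F=RRGG R=BBRR B=OOBB L=GGOO
Query: B face = OOBB

Answer: O O B B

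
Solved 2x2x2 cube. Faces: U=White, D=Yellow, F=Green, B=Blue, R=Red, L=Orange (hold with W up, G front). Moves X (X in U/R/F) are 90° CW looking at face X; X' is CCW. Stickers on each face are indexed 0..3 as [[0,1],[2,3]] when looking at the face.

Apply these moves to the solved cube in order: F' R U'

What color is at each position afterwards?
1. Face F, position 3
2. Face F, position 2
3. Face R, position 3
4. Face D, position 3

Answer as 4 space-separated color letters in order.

Answer: Y G R B

Derivation:
After move 1 (F'): F=GGGG U=WWRR R=YRYR D=OOYY L=OWOW
After move 2 (R): R=YYRR U=WGRG F=GOGY D=OBYB B=RBWB
After move 3 (U'): U=GGWR F=OWGY R=GORR B=YYWB L=RBOW
Query 1: F[3] = Y
Query 2: F[2] = G
Query 3: R[3] = R
Query 4: D[3] = B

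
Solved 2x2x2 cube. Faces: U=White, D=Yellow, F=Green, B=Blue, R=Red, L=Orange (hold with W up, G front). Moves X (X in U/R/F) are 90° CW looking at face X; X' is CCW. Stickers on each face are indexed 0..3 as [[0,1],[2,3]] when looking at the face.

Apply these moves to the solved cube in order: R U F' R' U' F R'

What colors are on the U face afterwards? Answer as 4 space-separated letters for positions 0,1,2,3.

Answer: W O G B

Derivation:
After move 1 (R): R=RRRR U=WGWG F=GYGY D=YBYB B=WBWB
After move 2 (U): U=WWGG F=RRGY R=WBRR B=OOWB L=GYOO
After move 3 (F'): F=RYRG U=WWWR R=BBYR D=YOYB L=GGOG
After move 4 (R'): R=BRBY U=WWWO F=RWRR D=YYYG B=BOOB
After move 5 (U'): U=WOWW F=GGRR R=RWBY B=BROB L=BOOG
After move 6 (F): F=RGRG U=WOGO R=WWWY D=BRYG L=BYOY
After move 7 (R'): R=WYWW U=WOGB F=RORO D=BGYG B=GRRB
Query: U face = WOGB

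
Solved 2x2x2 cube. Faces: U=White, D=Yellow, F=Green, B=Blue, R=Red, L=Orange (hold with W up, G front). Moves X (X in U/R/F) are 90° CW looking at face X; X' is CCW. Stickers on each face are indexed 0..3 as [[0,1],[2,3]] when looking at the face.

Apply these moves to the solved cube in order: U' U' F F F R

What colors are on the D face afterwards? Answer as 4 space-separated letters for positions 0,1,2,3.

After move 1 (U'): U=WWWW F=OOGG R=GGRR B=RRBB L=BBOO
After move 2 (U'): U=WWWW F=BBGG R=OORR B=GGBB L=RROO
After move 3 (F): F=GBGB U=WWOR R=WOWR D=ROYY L=RYOY
After move 4 (F): F=GGBB U=WWYY R=OORR D=WWYY L=RROO
After move 5 (F): F=BGBG U=WWOR R=YOYR D=ROYY L=RWOW
After move 6 (R): R=YYRO U=WGOG F=BOBY D=RBYG B=RGWB
Query: D face = RBYG

Answer: R B Y G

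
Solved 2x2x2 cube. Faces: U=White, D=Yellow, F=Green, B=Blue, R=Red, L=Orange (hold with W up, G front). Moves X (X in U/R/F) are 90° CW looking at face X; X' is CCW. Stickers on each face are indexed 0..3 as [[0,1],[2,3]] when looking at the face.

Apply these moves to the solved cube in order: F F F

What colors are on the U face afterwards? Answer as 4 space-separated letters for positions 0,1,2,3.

After move 1 (F): F=GGGG U=WWOO R=WRWR D=RRYY L=OYOY
After move 2 (F): F=GGGG U=WWYY R=OROR D=WWYY L=OROR
After move 3 (F): F=GGGG U=WWRR R=YRYR D=OOYY L=OWOW
Query: U face = WWRR

Answer: W W R R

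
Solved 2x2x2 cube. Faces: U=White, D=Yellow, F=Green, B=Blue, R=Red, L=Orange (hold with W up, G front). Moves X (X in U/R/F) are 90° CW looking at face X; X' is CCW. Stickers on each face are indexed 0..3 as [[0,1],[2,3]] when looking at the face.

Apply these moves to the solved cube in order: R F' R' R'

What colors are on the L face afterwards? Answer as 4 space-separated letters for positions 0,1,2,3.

After move 1 (R): R=RRRR U=WGWG F=GYGY D=YBYB B=WBWB
After move 2 (F'): F=YYGG U=WGRR R=BRYR D=OOYB L=OGOW
After move 3 (R'): R=RRBY U=WWRW F=YGGR D=OYYG B=BBOB
After move 4 (R'): R=RYRB U=WORB F=YWGW D=OGYR B=GBYB
Query: L face = OGOW

Answer: O G O W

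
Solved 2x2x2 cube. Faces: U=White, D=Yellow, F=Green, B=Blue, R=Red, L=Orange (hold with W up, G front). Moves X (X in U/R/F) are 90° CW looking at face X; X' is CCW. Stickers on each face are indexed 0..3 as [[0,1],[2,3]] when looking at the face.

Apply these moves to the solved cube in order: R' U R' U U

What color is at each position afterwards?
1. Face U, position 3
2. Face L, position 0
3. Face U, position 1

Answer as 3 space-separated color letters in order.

After move 1 (R'): R=RRRR U=WBWB F=GWGW D=YGYG B=YBYB
After move 2 (U): U=WWBB F=RRGW R=YBRR B=OOYB L=GWOO
After move 3 (R'): R=BRYR U=WYBO F=RWGB D=YRYW B=GOGB
After move 4 (U): U=BWOY F=BRGB R=GOYR B=GWGB L=RWOO
After move 5 (U): U=OBYW F=GOGB R=GWYR B=RWGB L=BROO
Query 1: U[3] = W
Query 2: L[0] = B
Query 3: U[1] = B

Answer: W B B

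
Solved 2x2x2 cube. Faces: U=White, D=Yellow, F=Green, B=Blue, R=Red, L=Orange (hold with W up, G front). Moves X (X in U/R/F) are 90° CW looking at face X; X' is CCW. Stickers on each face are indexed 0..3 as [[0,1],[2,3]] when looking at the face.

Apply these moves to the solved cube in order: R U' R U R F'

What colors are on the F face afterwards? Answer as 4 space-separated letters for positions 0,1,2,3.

After move 1 (R): R=RRRR U=WGWG F=GYGY D=YBYB B=WBWB
After move 2 (U'): U=GGWW F=OOGY R=GYRR B=RRWB L=WBOO
After move 3 (R): R=RGRY U=GOWY F=OBGB D=YWYR B=WRGB
After move 4 (U): U=WGYO F=RGGB R=WRRY B=WBGB L=OBOO
After move 5 (R): R=RWYR U=WGYB F=RWGR D=YGYW B=OBGB
After move 6 (F'): F=WRRG U=WGRY R=GWYR D=BOYW L=OBOY
Query: F face = WRRG

Answer: W R R G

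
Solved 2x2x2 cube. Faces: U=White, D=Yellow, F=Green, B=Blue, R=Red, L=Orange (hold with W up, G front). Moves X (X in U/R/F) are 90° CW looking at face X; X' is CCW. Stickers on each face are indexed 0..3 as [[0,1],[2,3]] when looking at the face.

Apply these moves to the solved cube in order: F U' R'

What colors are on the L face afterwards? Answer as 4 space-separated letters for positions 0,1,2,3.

After move 1 (F): F=GGGG U=WWOO R=WRWR D=RRYY L=OYOY
After move 2 (U'): U=WOWO F=OYGG R=GGWR B=WRBB L=BBOY
After move 3 (R'): R=GRGW U=WBWW F=OOGO D=RYYG B=YRRB
Query: L face = BBOY

Answer: B B O Y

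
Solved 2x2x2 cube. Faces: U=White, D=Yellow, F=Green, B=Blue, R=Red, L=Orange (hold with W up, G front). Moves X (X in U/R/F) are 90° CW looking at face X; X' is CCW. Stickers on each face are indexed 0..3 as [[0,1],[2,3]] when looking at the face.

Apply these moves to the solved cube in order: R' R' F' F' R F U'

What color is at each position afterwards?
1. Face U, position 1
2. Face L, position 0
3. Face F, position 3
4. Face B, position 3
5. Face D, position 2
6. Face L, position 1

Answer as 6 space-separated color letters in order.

After move 1 (R'): R=RRRR U=WBWB F=GWGW D=YGYG B=YBYB
After move 2 (R'): R=RRRR U=WYWY F=GBGB D=YWYW B=GBGB
After move 3 (F'): F=BBGG U=WYRR R=WRYR D=OOYW L=OYOW
After move 4 (F'): F=BGBG U=WYWY R=OROR D=YWYW L=OROR
After move 5 (R): R=OORR U=WGWG F=BWBW D=YGYG B=YBYB
After move 6 (F): F=BBWW U=WGRR R=WOGR D=ROYG L=OYOG
After move 7 (U'): U=GRWR F=OYWW R=BBGR B=WOYB L=YBOG
Query 1: U[1] = R
Query 2: L[0] = Y
Query 3: F[3] = W
Query 4: B[3] = B
Query 5: D[2] = Y
Query 6: L[1] = B

Answer: R Y W B Y B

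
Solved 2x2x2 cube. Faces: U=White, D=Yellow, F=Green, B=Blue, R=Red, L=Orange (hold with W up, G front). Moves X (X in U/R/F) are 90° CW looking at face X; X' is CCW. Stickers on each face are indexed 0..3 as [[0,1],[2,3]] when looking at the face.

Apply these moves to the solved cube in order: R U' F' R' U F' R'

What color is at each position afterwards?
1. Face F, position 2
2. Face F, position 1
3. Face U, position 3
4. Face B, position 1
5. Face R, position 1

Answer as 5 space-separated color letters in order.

After move 1 (R): R=RRRR U=WGWG F=GYGY D=YBYB B=WBWB
After move 2 (U'): U=GGWW F=OOGY R=GYRR B=RRWB L=WBOO
After move 3 (F'): F=OYOG U=GGGR R=BYYR D=BOYB L=WWOW
After move 4 (R'): R=YRBY U=GWGR F=OGOR D=BYYG B=BROB
After move 5 (U): U=GGRW F=YROR R=BRBY B=WWOB L=OGOW
After move 6 (F'): F=RRYO U=GGBB R=YRBY D=GWYG L=OWOR
After move 7 (R'): R=RYYB U=GOBW F=RGYB D=GRYO B=GWWB
Query 1: F[2] = Y
Query 2: F[1] = G
Query 3: U[3] = W
Query 4: B[1] = W
Query 5: R[1] = Y

Answer: Y G W W Y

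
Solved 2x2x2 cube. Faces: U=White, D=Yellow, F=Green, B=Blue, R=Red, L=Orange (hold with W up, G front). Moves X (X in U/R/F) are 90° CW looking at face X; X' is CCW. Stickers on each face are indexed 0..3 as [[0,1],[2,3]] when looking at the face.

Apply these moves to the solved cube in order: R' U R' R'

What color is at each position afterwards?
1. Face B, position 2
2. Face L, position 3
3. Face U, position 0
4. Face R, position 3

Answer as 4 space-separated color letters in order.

After move 1 (R'): R=RRRR U=WBWB F=GWGW D=YGYG B=YBYB
After move 2 (U): U=WWBB F=RRGW R=YBRR B=OOYB L=GWOO
After move 3 (R'): R=BRYR U=WYBO F=RWGB D=YRYW B=GOGB
After move 4 (R'): R=RRBY U=WGBG F=RYGO D=YWYB B=WORB
Query 1: B[2] = R
Query 2: L[3] = O
Query 3: U[0] = W
Query 4: R[3] = Y

Answer: R O W Y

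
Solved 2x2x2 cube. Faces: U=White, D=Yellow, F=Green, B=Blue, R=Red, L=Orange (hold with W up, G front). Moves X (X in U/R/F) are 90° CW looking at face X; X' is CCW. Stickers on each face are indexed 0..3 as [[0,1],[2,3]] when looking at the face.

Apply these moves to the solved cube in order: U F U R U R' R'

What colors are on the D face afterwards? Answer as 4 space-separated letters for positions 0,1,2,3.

Answer: R O Y B

Derivation:
After move 1 (U): U=WWWW F=RRGG R=BBRR B=OOBB L=GGOO
After move 2 (F): F=GRGR U=WWOG R=WBWR D=RBYY L=GYOY
After move 3 (U): U=OWGW F=WBGR R=OOWR B=GYBB L=GROY
After move 4 (R): R=WORO U=OBGR F=WBGY D=RBYG B=WYWB
After move 5 (U): U=GORB F=WOGY R=WYRO B=GRWB L=WBOY
After move 6 (R'): R=YOWR U=GWRG F=WOGB D=ROYY B=GRBB
After move 7 (R'): R=ORYW U=GBRG F=WWGG D=ROYB B=YROB
Query: D face = ROYB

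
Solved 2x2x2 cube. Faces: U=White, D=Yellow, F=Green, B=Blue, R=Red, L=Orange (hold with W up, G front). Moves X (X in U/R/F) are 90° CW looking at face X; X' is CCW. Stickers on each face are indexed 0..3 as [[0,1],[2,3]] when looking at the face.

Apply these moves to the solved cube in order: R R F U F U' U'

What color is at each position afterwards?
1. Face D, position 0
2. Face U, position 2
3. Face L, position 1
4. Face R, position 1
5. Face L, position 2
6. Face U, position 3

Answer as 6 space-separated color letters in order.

Answer: Y W B R O O

Derivation:
After move 1 (R): R=RRRR U=WGWG F=GYGY D=YBYB B=WBWB
After move 2 (R): R=RRRR U=WYWY F=GBGB D=YWYW B=GBGB
After move 3 (F): F=GGBB U=WYOO R=WRYR D=RRYW L=OYOW
After move 4 (U): U=OWOY F=WRBB R=GBYR B=OYGB L=GGOW
After move 5 (F): F=BWBR U=OWWG R=OBYR D=YGYW L=GROR
After move 6 (U'): U=WGOW F=GRBR R=BWYR B=OBGB L=OYOR
After move 7 (U'): U=GWWO F=OYBR R=GRYR B=BWGB L=OBOR
Query 1: D[0] = Y
Query 2: U[2] = W
Query 3: L[1] = B
Query 4: R[1] = R
Query 5: L[2] = O
Query 6: U[3] = O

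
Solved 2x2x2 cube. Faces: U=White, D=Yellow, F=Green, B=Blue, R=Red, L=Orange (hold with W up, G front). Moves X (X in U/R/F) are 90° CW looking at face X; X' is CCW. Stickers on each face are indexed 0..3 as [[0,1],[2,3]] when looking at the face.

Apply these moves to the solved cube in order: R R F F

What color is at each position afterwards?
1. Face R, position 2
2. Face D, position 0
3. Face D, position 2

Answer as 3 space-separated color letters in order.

Answer: O Y Y

Derivation:
After move 1 (R): R=RRRR U=WGWG F=GYGY D=YBYB B=WBWB
After move 2 (R): R=RRRR U=WYWY F=GBGB D=YWYW B=GBGB
After move 3 (F): F=GGBB U=WYOO R=WRYR D=RRYW L=OYOW
After move 4 (F): F=BGBG U=WYWY R=OROR D=YWYW L=OROR
Query 1: R[2] = O
Query 2: D[0] = Y
Query 3: D[2] = Y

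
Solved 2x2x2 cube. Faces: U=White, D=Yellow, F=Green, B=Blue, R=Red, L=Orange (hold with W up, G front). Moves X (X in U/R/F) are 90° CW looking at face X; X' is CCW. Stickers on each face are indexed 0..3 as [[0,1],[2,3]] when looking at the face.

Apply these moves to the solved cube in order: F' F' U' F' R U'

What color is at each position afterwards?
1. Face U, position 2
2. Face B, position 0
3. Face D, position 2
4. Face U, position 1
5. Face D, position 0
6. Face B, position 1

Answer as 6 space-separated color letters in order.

Answer: W W Y G B W

Derivation:
After move 1 (F'): F=GGGG U=WWRR R=YRYR D=OOYY L=OWOW
After move 2 (F'): F=GGGG U=WWYY R=OROR D=WWYY L=OROR
After move 3 (U'): U=WYWY F=ORGG R=GGOR B=ORBB L=BBOR
After move 4 (F'): F=RGOG U=WYGO R=WGWR D=BRYY L=BYOW
After move 5 (R): R=WWRG U=WGGG F=RROY D=BBYO B=ORYB
After move 6 (U'): U=GGWG F=BYOY R=RRRG B=WWYB L=OROW
Query 1: U[2] = W
Query 2: B[0] = W
Query 3: D[2] = Y
Query 4: U[1] = G
Query 5: D[0] = B
Query 6: B[1] = W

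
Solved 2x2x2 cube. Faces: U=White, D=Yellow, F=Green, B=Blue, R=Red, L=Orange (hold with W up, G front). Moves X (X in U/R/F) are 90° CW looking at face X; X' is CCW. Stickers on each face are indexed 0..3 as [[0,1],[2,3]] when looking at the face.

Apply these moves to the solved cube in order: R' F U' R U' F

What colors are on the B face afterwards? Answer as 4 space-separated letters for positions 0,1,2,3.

After move 1 (R'): R=RRRR U=WBWB F=GWGW D=YGYG B=YBYB
After move 2 (F): F=GGWW U=WBOO R=WRBR D=RRYG L=OYOG
After move 3 (U'): U=BOWO F=OYWW R=GGBR B=WRYB L=YBOG
After move 4 (R): R=BGRG U=BYWW F=ORWG D=RYYW B=OROB
After move 5 (U'): U=YWBW F=YBWG R=ORRG B=BGOB L=OROG
After move 6 (F): F=WYGB U=YWGR R=BRWG D=ROYW L=OROY
Query: B face = BGOB

Answer: B G O B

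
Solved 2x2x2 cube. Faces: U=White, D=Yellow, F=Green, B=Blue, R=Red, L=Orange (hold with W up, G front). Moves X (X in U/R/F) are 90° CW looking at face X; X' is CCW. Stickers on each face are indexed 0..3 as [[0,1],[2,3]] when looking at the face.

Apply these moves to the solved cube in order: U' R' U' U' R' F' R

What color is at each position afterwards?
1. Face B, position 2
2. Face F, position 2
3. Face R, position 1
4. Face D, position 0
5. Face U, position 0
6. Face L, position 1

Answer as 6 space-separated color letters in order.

Answer: Y Y R R R O

Derivation:
After move 1 (U'): U=WWWW F=OOGG R=GGRR B=RRBB L=BBOO
After move 2 (R'): R=GRGR U=WBWR F=OWGW D=YOYG B=YRYB
After move 3 (U'): U=BRWW F=BBGW R=OWGR B=GRYB L=YROO
After move 4 (U'): U=RWBW F=YRGW R=BBGR B=OWYB L=GROO
After move 5 (R'): R=BRBG U=RYBO F=YWGW D=YRYW B=GWOB
After move 6 (F'): F=WWYG U=RYBB R=RRYG D=ROYW L=GOOB
After move 7 (R): R=YRGR U=RWBG F=WOYW D=ROYG B=BWYB
Query 1: B[2] = Y
Query 2: F[2] = Y
Query 3: R[1] = R
Query 4: D[0] = R
Query 5: U[0] = R
Query 6: L[1] = O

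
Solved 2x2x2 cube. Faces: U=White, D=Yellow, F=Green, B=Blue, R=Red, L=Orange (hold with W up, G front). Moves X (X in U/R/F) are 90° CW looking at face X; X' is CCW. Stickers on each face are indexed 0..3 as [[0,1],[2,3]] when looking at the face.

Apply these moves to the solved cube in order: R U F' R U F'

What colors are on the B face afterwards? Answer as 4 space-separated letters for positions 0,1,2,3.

Answer: G G W B

Derivation:
After move 1 (R): R=RRRR U=WGWG F=GYGY D=YBYB B=WBWB
After move 2 (U): U=WWGG F=RRGY R=WBRR B=OOWB L=GYOO
After move 3 (F'): F=RYRG U=WWWR R=BBYR D=YOYB L=GGOG
After move 4 (R): R=YBRB U=WYWG F=RORB D=YWYO B=ROWB
After move 5 (U): U=WWGY F=YBRB R=RORB B=GGWB L=ROOG
After move 6 (F'): F=BBYR U=WWRR R=WOYB D=OGYO L=RYOG
Query: B face = GGWB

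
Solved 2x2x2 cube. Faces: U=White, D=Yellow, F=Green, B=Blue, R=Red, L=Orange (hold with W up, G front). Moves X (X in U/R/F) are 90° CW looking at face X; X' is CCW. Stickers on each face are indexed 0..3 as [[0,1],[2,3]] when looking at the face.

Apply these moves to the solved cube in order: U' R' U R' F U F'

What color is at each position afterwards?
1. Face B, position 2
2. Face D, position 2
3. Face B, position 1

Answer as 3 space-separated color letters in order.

Answer: O Y Y

Derivation:
After move 1 (U'): U=WWWW F=OOGG R=GGRR B=RRBB L=BBOO
After move 2 (R'): R=GRGR U=WBWR F=OWGW D=YOYG B=YRYB
After move 3 (U): U=WWRB F=GRGW R=YRGR B=BBYB L=OWOO
After move 4 (R'): R=RRYG U=WYRB F=GWGB D=YRYW B=GBOB
After move 5 (F): F=GGBW U=WYOW R=RRBG D=YRYW L=OYOR
After move 6 (U): U=OWWY F=RRBW R=GBBG B=OYOB L=GGOR
After move 7 (F'): F=RWRB U=OWGB R=RBYG D=GRYW L=GYOW
Query 1: B[2] = O
Query 2: D[2] = Y
Query 3: B[1] = Y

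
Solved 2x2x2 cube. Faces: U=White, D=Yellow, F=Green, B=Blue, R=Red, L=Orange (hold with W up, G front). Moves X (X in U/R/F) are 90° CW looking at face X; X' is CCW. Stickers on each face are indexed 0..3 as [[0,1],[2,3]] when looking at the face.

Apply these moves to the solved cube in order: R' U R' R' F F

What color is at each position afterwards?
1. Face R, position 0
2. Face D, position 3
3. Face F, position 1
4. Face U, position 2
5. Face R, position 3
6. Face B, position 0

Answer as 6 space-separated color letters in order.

After move 1 (R'): R=RRRR U=WBWB F=GWGW D=YGYG B=YBYB
After move 2 (U): U=WWBB F=RRGW R=YBRR B=OOYB L=GWOO
After move 3 (R'): R=BRYR U=WYBO F=RWGB D=YRYW B=GOGB
After move 4 (R'): R=RRBY U=WGBG F=RYGO D=YWYB B=WORB
After move 5 (F): F=GROY U=WGOW R=BRGY D=BRYB L=GYOW
After move 6 (F): F=OGYR U=WGWY R=ORWY D=GBYB L=GBOR
Query 1: R[0] = O
Query 2: D[3] = B
Query 3: F[1] = G
Query 4: U[2] = W
Query 5: R[3] = Y
Query 6: B[0] = W

Answer: O B G W Y W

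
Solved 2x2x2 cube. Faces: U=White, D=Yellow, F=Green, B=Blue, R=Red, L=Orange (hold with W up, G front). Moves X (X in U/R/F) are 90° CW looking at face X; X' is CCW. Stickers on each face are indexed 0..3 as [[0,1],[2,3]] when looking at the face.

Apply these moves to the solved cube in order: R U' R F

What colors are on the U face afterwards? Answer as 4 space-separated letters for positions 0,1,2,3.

After move 1 (R): R=RRRR U=WGWG F=GYGY D=YBYB B=WBWB
After move 2 (U'): U=GGWW F=OOGY R=GYRR B=RRWB L=WBOO
After move 3 (R): R=RGRY U=GOWY F=OBGB D=YWYR B=WRGB
After move 4 (F): F=GOBB U=GOOB R=WGYY D=RRYR L=WYOW
Query: U face = GOOB

Answer: G O O B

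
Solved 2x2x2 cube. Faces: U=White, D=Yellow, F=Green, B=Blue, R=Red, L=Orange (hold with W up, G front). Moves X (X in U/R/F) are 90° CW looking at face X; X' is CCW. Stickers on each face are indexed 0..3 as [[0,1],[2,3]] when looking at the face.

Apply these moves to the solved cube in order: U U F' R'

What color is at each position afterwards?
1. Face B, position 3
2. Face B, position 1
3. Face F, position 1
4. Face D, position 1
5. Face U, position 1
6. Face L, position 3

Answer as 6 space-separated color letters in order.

After move 1 (U): U=WWWW F=RRGG R=BBRR B=OOBB L=GGOO
After move 2 (U): U=WWWW F=BBGG R=OORR B=GGBB L=RROO
After move 3 (F'): F=BGBG U=WWOR R=YOYR D=ROYY L=RWOW
After move 4 (R'): R=ORYY U=WBOG F=BWBR D=RGYG B=YGOB
Query 1: B[3] = B
Query 2: B[1] = G
Query 3: F[1] = W
Query 4: D[1] = G
Query 5: U[1] = B
Query 6: L[3] = W

Answer: B G W G B W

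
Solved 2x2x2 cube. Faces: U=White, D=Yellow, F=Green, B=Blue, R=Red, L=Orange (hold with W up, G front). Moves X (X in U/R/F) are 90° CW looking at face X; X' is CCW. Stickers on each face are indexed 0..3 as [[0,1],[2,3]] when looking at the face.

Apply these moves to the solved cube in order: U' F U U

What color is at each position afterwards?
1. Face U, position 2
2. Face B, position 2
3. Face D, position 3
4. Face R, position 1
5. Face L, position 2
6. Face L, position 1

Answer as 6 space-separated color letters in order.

Answer: W B Y Y O G

Derivation:
After move 1 (U'): U=WWWW F=OOGG R=GGRR B=RRBB L=BBOO
After move 2 (F): F=GOGO U=WWOB R=WGWR D=RGYY L=BYOY
After move 3 (U): U=OWBW F=WGGO R=RRWR B=BYBB L=GOOY
After move 4 (U): U=BOWW F=RRGO R=BYWR B=GOBB L=WGOY
Query 1: U[2] = W
Query 2: B[2] = B
Query 3: D[3] = Y
Query 4: R[1] = Y
Query 5: L[2] = O
Query 6: L[1] = G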